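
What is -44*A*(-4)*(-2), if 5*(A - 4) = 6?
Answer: -9152/5 ≈ -1830.4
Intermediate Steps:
A = 26/5 (A = 4 + (1/5)*6 = 4 + 6/5 = 26/5 ≈ 5.2000)
-44*A*(-4)*(-2) = -44*(26/5)*(-4)*(-2) = -(-4576)*(-2)/5 = -44*208/5 = -9152/5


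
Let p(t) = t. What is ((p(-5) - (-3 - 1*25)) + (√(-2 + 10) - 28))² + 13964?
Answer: 13997 - 20*√2 ≈ 13969.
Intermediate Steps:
((p(-5) - (-3 - 1*25)) + (√(-2 + 10) - 28))² + 13964 = ((-5 - (-3 - 1*25)) + (√(-2 + 10) - 28))² + 13964 = ((-5 - (-3 - 25)) + (√8 - 28))² + 13964 = ((-5 - 1*(-28)) + (2*√2 - 28))² + 13964 = ((-5 + 28) + (-28 + 2*√2))² + 13964 = (23 + (-28 + 2*√2))² + 13964 = (-5 + 2*√2)² + 13964 = 13964 + (-5 + 2*√2)²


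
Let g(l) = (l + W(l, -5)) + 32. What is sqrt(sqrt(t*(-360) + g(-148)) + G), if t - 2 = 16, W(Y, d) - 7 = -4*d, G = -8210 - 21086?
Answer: sqrt(-29296 + I*sqrt(6569)) ≈ 0.237 + 171.16*I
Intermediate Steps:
G = -29296
W(Y, d) = 7 - 4*d
t = 18 (t = 2 + 16 = 18)
g(l) = 59 + l (g(l) = (l + (7 - 4*(-5))) + 32 = (l + (7 + 20)) + 32 = (l + 27) + 32 = (27 + l) + 32 = 59 + l)
sqrt(sqrt(t*(-360) + g(-148)) + G) = sqrt(sqrt(18*(-360) + (59 - 148)) - 29296) = sqrt(sqrt(-6480 - 89) - 29296) = sqrt(sqrt(-6569) - 29296) = sqrt(I*sqrt(6569) - 29296) = sqrt(-29296 + I*sqrt(6569))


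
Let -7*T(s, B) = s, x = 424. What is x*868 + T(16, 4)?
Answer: 2576208/7 ≈ 3.6803e+5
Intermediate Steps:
T(s, B) = -s/7
x*868 + T(16, 4) = 424*868 - ⅐*16 = 368032 - 16/7 = 2576208/7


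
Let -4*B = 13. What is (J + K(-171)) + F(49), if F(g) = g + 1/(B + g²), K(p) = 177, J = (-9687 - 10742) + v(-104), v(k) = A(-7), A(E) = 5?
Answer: -193719014/9591 ≈ -20198.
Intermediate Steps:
B = -13/4 (B = -¼*13 = -13/4 ≈ -3.2500)
v(k) = 5
J = -20424 (J = (-9687 - 10742) + 5 = -20429 + 5 = -20424)
F(g) = g + 1/(-13/4 + g²)
(J + K(-171)) + F(49) = (-20424 + 177) + (4 - 13*49 + 4*49³)/(-13 + 4*49²) = -20247 + (4 - 637 + 4*117649)/(-13 + 4*2401) = -20247 + (4 - 637 + 470596)/(-13 + 9604) = -20247 + 469963/9591 = -193719014/9591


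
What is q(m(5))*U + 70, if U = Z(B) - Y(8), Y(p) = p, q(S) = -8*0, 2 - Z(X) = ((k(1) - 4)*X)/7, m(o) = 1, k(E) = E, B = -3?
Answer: 70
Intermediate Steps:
Z(X) = 2 + 3*X/7 (Z(X) = 2 - (1 - 4)*X/7 = 2 - (-3*X)/7 = 2 - (-3)*X/7 = 2 + 3*X/7)
q(S) = 0
U = -51/7 (U = (2 + (3/7)*(-3)) - 1*8 = (2 - 9/7) - 8 = 5/7 - 8 = -51/7 ≈ -7.2857)
q(m(5))*U + 70 = 0*(-51/7) + 70 = 0 + 70 = 70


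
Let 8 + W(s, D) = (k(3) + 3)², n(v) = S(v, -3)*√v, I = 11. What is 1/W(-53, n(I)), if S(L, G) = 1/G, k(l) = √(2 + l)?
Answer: -1/24 + √5/24 ≈ 0.051503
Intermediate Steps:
n(v) = -√v/3 (n(v) = √v/(-3) = -√v/3)
W(s, D) = -8 + (3 + √5)² (W(s, D) = -8 + (√(2 + 3) + 3)² = -8 + (√5 + 3)² = -8 + (3 + √5)²)
1/W(-53, n(I)) = 1/(6 + 6*√5)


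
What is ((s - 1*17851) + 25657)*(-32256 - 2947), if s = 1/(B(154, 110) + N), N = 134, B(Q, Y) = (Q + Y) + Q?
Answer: -151686664339/552 ≈ -2.7479e+8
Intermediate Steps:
B(Q, Y) = Y + 2*Q
s = 1/552 (s = 1/((110 + 2*154) + 134) = 1/((110 + 308) + 134) = 1/(418 + 134) = 1/552 ≈ 0.0018116)
((s - 1*17851) + 25657)*(-32256 - 2947) = ((1/552 - 1*17851) + 25657)*(-32256 - 2947) = ((1/552 - 17851) + 25657)*(-35203) = (-9853751/552 + 25657)*(-35203) = (4308913/552)*(-35203) = -151686664339/552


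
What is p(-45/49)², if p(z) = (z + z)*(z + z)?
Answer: 65610000/5764801 ≈ 11.381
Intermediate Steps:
p(z) = 4*z² (p(z) = (2*z)*(2*z) = 4*z²)
p(-45/49)² = (4*(-45/49)²)² = (4*(2025/2401))² = (8100/2401)² = 65610000/5764801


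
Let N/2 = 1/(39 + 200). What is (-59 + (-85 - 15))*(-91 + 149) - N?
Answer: -2204060/239 ≈ -9222.0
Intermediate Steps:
N = 2/239 (N = 2/(39 + 200) = 2/239 ≈ 0.0083682)
(-59 + (-85 - 15))*(-91 + 149) - N = (-59 + (-85 - 15))*(-91 + 149) - 1*2/239 = (-59 - 100)*58 - 2/239 = -159*58 - 2/239 = -9222 - 2/239 = -2204060/239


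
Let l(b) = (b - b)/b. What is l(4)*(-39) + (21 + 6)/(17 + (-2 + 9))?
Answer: 9/8 ≈ 1.1250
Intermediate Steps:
l(b) = 0 (l(b) = 0/b = 0)
l(4)*(-39) + (21 + 6)/(17 + (-2 + 9)) = 0*(-39) + (21 + 6)/(17 + (-2 + 9)) = 0 + 27/(17 + 7) = 0 + 27/24 = 0 + 27*(1/24) = 0 + 9/8 = 9/8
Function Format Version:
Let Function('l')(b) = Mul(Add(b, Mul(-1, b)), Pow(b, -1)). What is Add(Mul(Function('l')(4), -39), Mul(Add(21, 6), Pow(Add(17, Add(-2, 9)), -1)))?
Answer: Rational(9, 8) ≈ 1.1250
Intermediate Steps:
Function('l')(b) = 0 (Function('l')(b) = Mul(0, Pow(b, -1)) = 0)
Add(Mul(Function('l')(4), -39), Mul(Add(21, 6), Pow(Add(17, Add(-2, 9)), -1))) = Add(Mul(0, -39), Mul(Add(21, 6), Pow(Add(17, Add(-2, 9)), -1))) = Add(0, Mul(27, Pow(Add(17, 7), -1))) = Add(0, Mul(27, Pow(24, -1))) = Add(0, Mul(27, Rational(1, 24))) = Add(0, Rational(9, 8)) = Rational(9, 8)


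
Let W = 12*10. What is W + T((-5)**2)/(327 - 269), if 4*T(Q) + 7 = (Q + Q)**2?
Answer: 30333/232 ≈ 130.75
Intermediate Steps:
W = 120
T(Q) = -7/4 + Q**2 (T(Q) = -7/4 + (Q + Q)**2/4 = -7/4 + (2*Q)**2/4 = -7/4 + (4*Q**2)/4 = -7/4 + Q**2)
W + T((-5)**2)/(327 - 269) = 120 + (-7/4 + ((-5)**2)**2)/(327 - 269) = 120 + (-7/4 + 25**2)/58 = 120 + (-7/4 + 625)/58 = 120 + (1/58)*(2493/4) = 120 + 2493/232 = 30333/232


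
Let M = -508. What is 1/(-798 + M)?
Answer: -1/1306 ≈ -0.00076570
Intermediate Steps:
1/(-798 + M) = 1/(-798 - 508) = 1/(-1306) = -1/1306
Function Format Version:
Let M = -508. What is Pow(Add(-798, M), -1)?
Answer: Rational(-1, 1306) ≈ -0.00076570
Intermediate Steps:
Pow(Add(-798, M), -1) = Pow(Add(-798, -508), -1) = Pow(-1306, -1) = Rational(-1, 1306)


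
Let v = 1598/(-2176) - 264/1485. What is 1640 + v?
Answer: 4720573/2880 ≈ 1639.1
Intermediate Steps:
v = -2627/2880 (v = 1598*(-1/2176) - 264*1/1485 = -47/64 - 8/45 = -2627/2880 ≈ -0.91215)
1640 + v = 1640 - 2627/2880 = 4720573/2880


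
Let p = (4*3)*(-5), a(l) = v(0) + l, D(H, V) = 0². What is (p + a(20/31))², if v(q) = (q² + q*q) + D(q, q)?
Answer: 3385600/961 ≈ 3523.0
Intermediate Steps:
D(H, V) = 0
v(q) = 2*q² (v(q) = (q² + q*q) + 0 = (q² + q²) + 0 = 2*q² + 0 = 2*q²)
a(l) = l (a(l) = 2*0² + l = 2*0 + l = 0 + l = l)
p = -60 (p = 12*(-5) = -60)
(p + a(20/31))² = (-60 + 20/31)² = (-1840/31)² = 3385600/961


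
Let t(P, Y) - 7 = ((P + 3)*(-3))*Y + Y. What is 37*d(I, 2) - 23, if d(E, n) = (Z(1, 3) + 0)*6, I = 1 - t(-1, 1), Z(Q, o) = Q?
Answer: 199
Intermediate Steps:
t(P, Y) = 7 + Y + Y*(-9 - 3*P) (t(P, Y) = 7 + (((P + 3)*(-3))*Y + Y) = 7 + (((3 + P)*(-3))*Y + Y) = 7 + ((-9 - 3*P)*Y + Y) = 7 + (Y*(-9 - 3*P) + Y) = 7 + (Y + Y*(-9 - 3*P)) = 7 + Y + Y*(-9 - 3*P))
I = -1 (I = 1 - (7 - 8*1 - 3*(-1)*1) = 1 - (7 - 8 + 3) = 1 - 1*2 = 1 - 2 = -1)
d(E, n) = 6 (d(E, n) = (1 + 0)*6 = 1*6 = 6)
37*d(I, 2) - 23 = 37*6 - 23 = 222 - 23 = 199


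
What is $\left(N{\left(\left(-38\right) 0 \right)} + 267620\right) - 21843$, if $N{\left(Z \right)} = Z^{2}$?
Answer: $245777$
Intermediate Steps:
$\left(N{\left(\left(-38\right) 0 \right)} + 267620\right) - 21843 = \left(\left(\left(-38\right) 0\right)^{2} + 267620\right) - 21843 = \left(0^{2} + 267620\right) - 21843 = \left(0 + 267620\right) - 21843 = 267620 - 21843 = 245777$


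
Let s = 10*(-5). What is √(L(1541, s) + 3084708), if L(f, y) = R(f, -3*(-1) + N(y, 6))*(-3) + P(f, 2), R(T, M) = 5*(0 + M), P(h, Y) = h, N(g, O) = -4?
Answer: 2*√771566 ≈ 1756.8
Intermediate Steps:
s = -50
R(T, M) = 5*M
L(f, y) = 15 + f (L(f, y) = (5*(-3*(-1) - 4))*(-3) + f = (5*(3 - 4))*(-3) + f = (5*(-1))*(-3) + f = -5*(-3) + f = 15 + f)
√(L(1541, s) + 3084708) = √((15 + 1541) + 3084708) = √(1556 + 3084708) = √3086264 = 2*√771566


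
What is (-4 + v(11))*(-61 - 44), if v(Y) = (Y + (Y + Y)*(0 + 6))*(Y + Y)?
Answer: -329910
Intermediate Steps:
v(Y) = 26*Y**2 (v(Y) = (Y + (2*Y)*6)*(2*Y) = (Y + 12*Y)*(2*Y) = (13*Y)*(2*Y) = 26*Y**2)
(-4 + v(11))*(-61 - 44) = (-4 + 26*11**2)*(-61 - 44) = (-4 + 26*121)*(-105) = (-4 + 3146)*(-105) = 3142*(-105) = -329910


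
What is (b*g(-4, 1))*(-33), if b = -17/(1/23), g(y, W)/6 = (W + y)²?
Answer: 696762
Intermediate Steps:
g(y, W) = 6*(W + y)²
b = -391 (b = -17/1/23 = -17*23 = -391)
(b*g(-4, 1))*(-33) = -2346*(1 - 4)²*(-33) = -2346*(-3)²*(-33) = -2346*9*(-33) = -391*54*(-33) = -21114*(-33) = 696762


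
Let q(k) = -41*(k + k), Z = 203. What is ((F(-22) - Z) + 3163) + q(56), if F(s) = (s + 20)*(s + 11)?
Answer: -1610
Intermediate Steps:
q(k) = -82*k
F(s) = (11 + s)*(20 + s) (F(s) = (20 + s)*(11 + s) = (11 + s)*(20 + s))
((F(-22) - Z) + 3163) + q(56) = (((220 + (-22)² + 31*(-22)) - 1*203) + 3163) - 82*56 = (((220 + 484 - 682) - 203) + 3163) - 4592 = ((22 - 203) + 3163) - 4592 = (-181 + 3163) - 4592 = 2982 - 4592 = -1610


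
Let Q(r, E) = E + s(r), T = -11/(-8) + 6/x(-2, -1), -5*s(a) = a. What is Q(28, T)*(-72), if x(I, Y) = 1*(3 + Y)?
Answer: 441/5 ≈ 88.200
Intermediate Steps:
s(a) = -a/5
x(I, Y) = 3 + Y
T = 35/8 (T = -11/(-8) + 6/(3 - 1) = -11*(-⅛) + 6/2 = 11/8 + 6*(½) = 11/8 + 3 = 35/8 ≈ 4.3750)
Q(r, E) = E - r/5
Q(28, T)*(-72) = (35/8 - ⅕*28)*(-72) = (35/8 - 28/5)*(-72) = -49/40*(-72) = 441/5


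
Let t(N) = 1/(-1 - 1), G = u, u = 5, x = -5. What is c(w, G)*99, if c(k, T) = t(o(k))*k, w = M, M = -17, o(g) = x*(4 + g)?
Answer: 1683/2 ≈ 841.50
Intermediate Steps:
o(g) = -20 - 5*g (o(g) = -5*(4 + g) = -20 - 5*g)
G = 5
t(N) = -½ (t(N) = 1/(-2) = -½)
w = -17
c(k, T) = -k/2
c(w, G)*99 = -½*(-17)*99 = (17/2)*99 = 1683/2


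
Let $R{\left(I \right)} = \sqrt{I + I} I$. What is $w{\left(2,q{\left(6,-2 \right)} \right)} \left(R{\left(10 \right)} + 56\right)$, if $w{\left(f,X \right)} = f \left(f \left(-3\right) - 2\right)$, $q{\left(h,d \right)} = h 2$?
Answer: $-896 - 320 \sqrt{5} \approx -1611.5$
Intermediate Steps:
$q{\left(h,d \right)} = 2 h$
$w{\left(f,X \right)} = f \left(-2 - 3 f\right)$ ($w{\left(f,X \right)} = f \left(- 3 f - 2\right) = f \left(-2 - 3 f\right)$)
$R{\left(I \right)} = \sqrt{2} I^{\frac{3}{2}}$ ($R{\left(I \right)} = \sqrt{2 I} I = \sqrt{2} \sqrt{I} I = \sqrt{2} I^{\frac{3}{2}}$)
$w{\left(2,q{\left(6,-2 \right)} \right)} \left(R{\left(10 \right)} + 56\right) = \left(-1\right) 2 \left(2 + 3 \cdot 2\right) \left(\sqrt{2} \cdot 10^{\frac{3}{2}} + 56\right) = \left(-1\right) 2 \left(2 + 6\right) \left(\sqrt{2} \cdot 10 \sqrt{10} + 56\right) = \left(-1\right) 2 \cdot 8 \left(20 \sqrt{5} + 56\right) = - 16 \left(56 + 20 \sqrt{5}\right) = -896 - 320 \sqrt{5}$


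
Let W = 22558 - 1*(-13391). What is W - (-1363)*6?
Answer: 44127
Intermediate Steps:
W = 35949 (W = 22558 + 13391 = 35949)
W - (-1363)*6 = 35949 - (-1363)*6 = 35949 - 1*(-8178) = 35949 + 8178 = 44127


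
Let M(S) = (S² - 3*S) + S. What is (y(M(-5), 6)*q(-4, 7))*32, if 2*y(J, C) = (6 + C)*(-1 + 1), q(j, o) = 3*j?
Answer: 0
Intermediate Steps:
M(S) = S² - 2*S
y(J, C) = 0 (y(J, C) = ((6 + C)*(-1 + 1))/2 = ((6 + C)*0)/2 = (½)*0 = 0)
(y(M(-5), 6)*q(-4, 7))*32 = (0*(3*(-4)))*32 = (0*(-12))*32 = 0*32 = 0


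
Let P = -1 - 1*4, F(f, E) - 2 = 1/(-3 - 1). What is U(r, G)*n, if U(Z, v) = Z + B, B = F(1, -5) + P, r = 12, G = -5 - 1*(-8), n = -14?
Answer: -245/2 ≈ -122.50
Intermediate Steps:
G = 3 (G = -5 + 8 = 3)
F(f, E) = 7/4 (F(f, E) = 2 + 1/(-3 - 1) = 2 + 1/(-4) = 2 - ¼ = 7/4)
P = -5 (P = -1 - 4 = -5)
B = -13/4 (B = 7/4 - 5 = -13/4 ≈ -3.2500)
U(Z, v) = -13/4 + Z (U(Z, v) = Z - 13/4 = -13/4 + Z)
U(r, G)*n = (-13/4 + 12)*(-14) = (35/4)*(-14) = -245/2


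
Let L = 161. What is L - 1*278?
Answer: -117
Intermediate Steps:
L - 1*278 = 161 - 1*278 = 161 - 278 = -117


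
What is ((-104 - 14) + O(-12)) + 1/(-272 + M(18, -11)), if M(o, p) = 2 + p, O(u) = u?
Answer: -36531/281 ≈ -130.00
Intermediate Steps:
((-104 - 14) + O(-12)) + 1/(-272 + M(18, -11)) = ((-104 - 14) - 12) + 1/(-272 + (2 - 11)) = (-118 - 12) + 1/(-272 - 9) = -130 + 1/(-281) = -130 - 1/281 = -36531/281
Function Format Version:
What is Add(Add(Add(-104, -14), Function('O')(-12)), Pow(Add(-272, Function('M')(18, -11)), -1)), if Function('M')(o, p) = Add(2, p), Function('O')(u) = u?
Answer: Rational(-36531, 281) ≈ -130.00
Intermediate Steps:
Add(Add(Add(-104, -14), Function('O')(-12)), Pow(Add(-272, Function('M')(18, -11)), -1)) = Add(Add(Add(-104, -14), -12), Pow(Add(-272, Add(2, -11)), -1)) = Add(Add(-118, -12), Pow(Add(-272, -9), -1)) = Add(-130, Pow(-281, -1)) = Add(-130, Rational(-1, 281)) = Rational(-36531, 281)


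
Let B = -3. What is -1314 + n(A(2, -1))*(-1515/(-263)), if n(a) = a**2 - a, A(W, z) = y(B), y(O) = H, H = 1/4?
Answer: -5533857/4208 ≈ -1315.1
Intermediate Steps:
H = 1/4 ≈ 0.25000
y(O) = 1/4
A(W, z) = 1/4
-1314 + n(A(2, -1))*(-1515/(-263)) = -1314 + ((-1 + 1/4)/4)*(-1515/(-263)) = -1314 + ((1/4)*(-3/4))*(-1515*(-1/263)) = -1314 - 3/16*1515/263 = -1314 - 4545/4208 = -5533857/4208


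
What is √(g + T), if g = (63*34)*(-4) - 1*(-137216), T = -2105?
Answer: √126543 ≈ 355.73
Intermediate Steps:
g = 128648 (g = 2142*(-4) + 137216 = -8568 + 137216 = 128648)
√(g + T) = √(128648 - 2105) = √126543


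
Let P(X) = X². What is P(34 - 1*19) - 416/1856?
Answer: 13037/58 ≈ 224.78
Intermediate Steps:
P(34 - 1*19) - 416/1856 = (34 - 1*19)² - 416/1856 = (34 - 19)² - 416/1856 = 15² - 1*13/58 = 225 - 13/58 = 13037/58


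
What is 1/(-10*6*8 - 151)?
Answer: -1/631 ≈ -0.0015848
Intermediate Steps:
1/(-10*6*8 - 151) = 1/(-60*8 - 151) = 1/(-480 - 151) = 1/(-631) = -1/631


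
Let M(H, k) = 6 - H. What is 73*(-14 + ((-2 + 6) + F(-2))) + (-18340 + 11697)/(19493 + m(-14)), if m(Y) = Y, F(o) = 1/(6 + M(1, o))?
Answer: -155067476/214269 ≈ -723.71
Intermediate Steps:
F(o) = 1/11 (F(o) = 1/(6 + (6 - 1*1)) = 1/(6 + (6 - 1)) = 1/(6 + 5) = 1/11)
73*(-14 + ((-2 + 6) + F(-2))) + (-18340 + 11697)/(19493 + m(-14)) = 73*(-14 + ((-2 + 6) + 1/11)) + (-18340 + 11697)/(19493 - 14) = 73*(-14 + (4 + 1/11)) - 6643/19479 = 73*(-14 + 45/11) - 6643*1/19479 = 73*(-109/11) - 6643/19479 = -7957/11 - 6643/19479 = -155067476/214269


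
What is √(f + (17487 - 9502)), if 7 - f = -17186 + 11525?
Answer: 3*√1517 ≈ 116.85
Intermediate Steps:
f = 5668 (f = 7 - (-17186 + 11525) = 7 - 1*(-5661) = 7 + 5661 = 5668)
√(f + (17487 - 9502)) = √(5668 + (17487 - 9502)) = √(5668 + 7985) = √13653 = 3*√1517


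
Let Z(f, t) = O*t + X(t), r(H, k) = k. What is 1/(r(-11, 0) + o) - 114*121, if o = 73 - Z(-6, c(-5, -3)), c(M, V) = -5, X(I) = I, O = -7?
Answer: -593141/43 ≈ -13794.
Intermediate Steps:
Z(f, t) = -6*t (Z(f, t) = -7*t + t = -6*t)
o = 43 (o = 73 - (-6)*(-5) = 73 - 1*30 = 73 - 30 = 43)
1/(r(-11, 0) + o) - 114*121 = 1/(0 + 43) - 114*121 = 1/43 - 13794 = -593141/43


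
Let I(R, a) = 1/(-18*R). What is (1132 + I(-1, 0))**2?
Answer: 415222129/324 ≈ 1.2816e+6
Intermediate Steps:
I(R, a) = -1/(18*R)
(1132 + I(-1, 0))**2 = (1132 - 1/18/(-1))**2 = (1132 - 1/18*(-1))**2 = (1132 + 1/18)**2 = (20377/18)**2 = 415222129/324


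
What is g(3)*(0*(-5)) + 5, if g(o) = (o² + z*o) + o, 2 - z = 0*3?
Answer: 5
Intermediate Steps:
z = 2 (z = 2 - 0*3 = 2 - 1*0 = 2 + 0 = 2)
g(o) = o² + 3*o (g(o) = (o² + 2*o) + o = o² + 3*o)
g(3)*(0*(-5)) + 5 = (3*(3 + 3))*(0*(-5)) + 5 = (3*6)*0 + 5 = 18*0 + 5 = 0 + 5 = 5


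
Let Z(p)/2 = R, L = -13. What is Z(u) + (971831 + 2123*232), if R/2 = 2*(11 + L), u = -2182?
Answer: 1464351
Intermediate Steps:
R = -8 (R = 2*(2*(11 - 13)) = 2*(2*(-2)) = 2*(-4) = -8)
Z(p) = -16 (Z(p) = 2*(-8) = -16)
Z(u) + (971831 + 2123*232) = -16 + (971831 + 2123*232) = -16 + (971831 + 492536) = -16 + 1464367 = 1464351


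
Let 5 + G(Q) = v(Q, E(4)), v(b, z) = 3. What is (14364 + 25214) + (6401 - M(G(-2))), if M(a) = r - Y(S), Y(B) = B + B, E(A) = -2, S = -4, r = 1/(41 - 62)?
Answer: 965392/21 ≈ 45971.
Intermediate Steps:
r = -1/21 (r = 1/(-21) = -1/21 ≈ -0.047619)
Y(B) = 2*B
G(Q) = -2 (G(Q) = -5 + 3 = -2)
M(a) = 167/21 (M(a) = -1/21 - 2*(-4) = -1/21 - 1*(-8) = -1/21 + 8 = 167/21)
(14364 + 25214) + (6401 - M(G(-2))) = (14364 + 25214) + (6401 - 1*167/21) = 39578 + (6401 - 167/21) = 39578 + 134254/21 = 965392/21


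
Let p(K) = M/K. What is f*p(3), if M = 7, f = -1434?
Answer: -3346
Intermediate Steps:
p(K) = 7/K
f*p(3) = -10038/3 = -1434*7/3 = -3346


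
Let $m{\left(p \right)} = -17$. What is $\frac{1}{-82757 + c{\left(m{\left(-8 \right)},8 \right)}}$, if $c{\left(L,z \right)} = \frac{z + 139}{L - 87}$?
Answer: $- \frac{104}{8606875} \approx -1.2083 \cdot 10^{-5}$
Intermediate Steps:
$c{\left(L,z \right)} = \frac{139 + z}{-87 + L}$
$\frac{1}{-82757 + c{\left(m{\left(-8 \right)},8 \right)}} = \frac{1}{-82757 + \frac{139 + 8}{-87 - 17}} = \frac{1}{-82757 + \frac{1}{-104} \cdot 147} = \frac{1}{-82757 - \frac{147}{104}} = \frac{1}{- \frac{8606875}{104}} = - \frac{104}{8606875}$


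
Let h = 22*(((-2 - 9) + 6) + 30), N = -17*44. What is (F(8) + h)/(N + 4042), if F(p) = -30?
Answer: 260/1647 ≈ 0.15786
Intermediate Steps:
N = -748
h = 550 (h = 22*((-11 + 6) + 30) = 22*(-5 + 30) = 22*25 = 550)
(F(8) + h)/(N + 4042) = (-30 + 550)/(-748 + 4042) = 520/3294 = 520*(1/3294) = 260/1647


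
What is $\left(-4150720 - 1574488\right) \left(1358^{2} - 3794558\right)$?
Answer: $11166411331952$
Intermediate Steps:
$\left(-4150720 - 1574488\right) \left(1358^{2} - 3794558\right) = - 5725208 \left(1844164 - 3794558\right) = \left(-5725208\right) \left(-1950394\right) = 11166411331952$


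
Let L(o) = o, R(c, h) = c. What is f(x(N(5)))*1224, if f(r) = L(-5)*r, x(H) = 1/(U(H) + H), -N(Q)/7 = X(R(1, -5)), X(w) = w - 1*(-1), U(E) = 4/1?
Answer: 612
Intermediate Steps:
U(E) = 4 (U(E) = 4*1 = 4)
X(w) = 1 + w (X(w) = w + 1 = 1 + w)
N(Q) = -14 (N(Q) = -7*(1 + 1) = -7*2 = -14)
x(H) = 1/(4 + H)
f(r) = -5*r
f(x(N(5)))*1224 = -5/(4 - 14)*1224 = -5/(-10)*1224 = -5*(-⅒)*1224 = (½)*1224 = 612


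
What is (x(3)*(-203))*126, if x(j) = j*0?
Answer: 0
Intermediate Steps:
x(j) = 0
(x(3)*(-203))*126 = (0*(-203))*126 = 0*126 = 0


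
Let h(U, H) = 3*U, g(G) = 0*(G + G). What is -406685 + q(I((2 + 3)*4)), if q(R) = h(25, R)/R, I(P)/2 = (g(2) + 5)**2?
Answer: -813367/2 ≈ -4.0668e+5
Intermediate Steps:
g(G) = 0 (g(G) = 0*(2*G) = 0)
I(P) = 50 (I(P) = 2*(0 + 5)**2 = 2*5**2 = 2*25 = 50)
q(R) = 75/R (q(R) = (3*25)/R = 75/R)
-406685 + q(I((2 + 3)*4)) = -406685 + 75/50 = -406685 + 75*(1/50) = -406685 + 3/2 = -813367/2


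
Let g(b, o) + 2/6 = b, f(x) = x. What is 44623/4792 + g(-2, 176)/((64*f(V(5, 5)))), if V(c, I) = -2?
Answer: 2146097/230016 ≈ 9.3302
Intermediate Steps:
g(b, o) = -⅓ + b
44623/4792 + g(-2, 176)/((64*f(V(5, 5)))) = 44623/4792 + (-⅓ - 2)/((64*(-2))) = 44623*(1/4792) - 7/3/(-128) = 44623/4792 - 7/3*(-1/128) = 44623/4792 + 7/384 = 2146097/230016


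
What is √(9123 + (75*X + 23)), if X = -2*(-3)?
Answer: 2*√2399 ≈ 97.959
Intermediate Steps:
X = 6
√(9123 + (75*X + 23)) = √(9123 + (75*6 + 23)) = √(9123 + (450 + 23)) = √(9123 + 473) = √9596 = 2*√2399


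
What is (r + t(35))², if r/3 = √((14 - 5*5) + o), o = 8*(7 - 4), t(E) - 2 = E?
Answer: 1486 + 222*√13 ≈ 2286.4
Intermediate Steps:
t(E) = 2 + E
o = 24 (o = 8*3 = 24)
r = 3*√13 (r = 3*√((14 - 5*5) + 24) = 3*√((14 - 25) + 24) = 3*√(-11 + 24) = 3*√13 ≈ 10.817)
(r + t(35))² = (3*√13 + (2 + 35))² = (3*√13 + 37)² = (37 + 3*√13)²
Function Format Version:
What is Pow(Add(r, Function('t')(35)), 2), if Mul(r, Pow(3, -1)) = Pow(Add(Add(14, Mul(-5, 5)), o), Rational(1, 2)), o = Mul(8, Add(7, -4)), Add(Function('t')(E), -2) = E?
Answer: Add(1486, Mul(222, Pow(13, Rational(1, 2)))) ≈ 2286.4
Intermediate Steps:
Function('t')(E) = Add(2, E)
o = 24 (o = Mul(8, 3) = 24)
r = Mul(3, Pow(13, Rational(1, 2))) (r = Mul(3, Pow(Add(Add(14, Mul(-5, 5)), 24), Rational(1, 2))) = Mul(3, Pow(Add(Add(14, -25), 24), Rational(1, 2))) = Mul(3, Pow(Add(-11, 24), Rational(1, 2))) = Mul(3, Pow(13, Rational(1, 2))) ≈ 10.817)
Pow(Add(r, Function('t')(35)), 2) = Pow(Add(Mul(3, Pow(13, Rational(1, 2))), Add(2, 35)), 2) = Pow(Add(Mul(3, Pow(13, Rational(1, 2))), 37), 2) = Pow(Add(37, Mul(3, Pow(13, Rational(1, 2)))), 2)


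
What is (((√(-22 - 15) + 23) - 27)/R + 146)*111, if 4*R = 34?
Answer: 274614/17 + 222*I*√37/17 ≈ 16154.0 + 79.434*I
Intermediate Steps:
R = 17/2 (R = (¼)*34 = 17/2 ≈ 8.5000)
(((√(-22 - 15) + 23) - 27)/R + 146)*111 = (((√(-22 - 15) + 23) - 27)/(17/2) + 146)*111 = (((√(-37) + 23) - 27)*(2/17) + 146)*111 = (((I*√37 + 23) - 27)*(2/17) + 146)*111 = (((23 + I*√37) - 27)*(2/17) + 146)*111 = ((-4 + I*√37)*(2/17) + 146)*111 = ((-8/17 + 2*I*√37/17) + 146)*111 = (2474/17 + 2*I*√37/17)*111 = 274614/17 + 222*I*√37/17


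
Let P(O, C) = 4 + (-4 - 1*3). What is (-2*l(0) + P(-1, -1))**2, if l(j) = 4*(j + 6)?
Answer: 2601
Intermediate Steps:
l(j) = 24 + 4*j (l(j) = 4*(6 + j) = 24 + 4*j)
P(O, C) = -3 (P(O, C) = 4 + (-4 - 3) = 4 - 7 = -3)
(-2*l(0) + P(-1, -1))**2 = (-2*(24 + 4*0) - 3)**2 = (-2*(24 + 0) - 3)**2 = (-2*24 - 3)**2 = (-48 - 3)**2 = (-51)**2 = 2601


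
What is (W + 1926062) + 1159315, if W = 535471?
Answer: 3620848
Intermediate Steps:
(W + 1926062) + 1159315 = (535471 + 1926062) + 1159315 = 2461533 + 1159315 = 3620848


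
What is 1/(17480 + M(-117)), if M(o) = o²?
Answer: 1/31169 ≈ 3.2083e-5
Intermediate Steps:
1/(17480 + M(-117)) = 1/(17480 + (-117)²) = 1/(17480 + 13689) = 1/31169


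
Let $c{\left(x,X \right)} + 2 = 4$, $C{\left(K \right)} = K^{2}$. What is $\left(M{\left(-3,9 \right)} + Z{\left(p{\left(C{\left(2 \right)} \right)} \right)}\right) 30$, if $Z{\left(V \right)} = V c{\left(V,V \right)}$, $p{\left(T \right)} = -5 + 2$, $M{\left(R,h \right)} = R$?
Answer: $-270$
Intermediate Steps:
$c{\left(x,X \right)} = 2$ ($c{\left(x,X \right)} = -2 + 4 = 2$)
$p{\left(T \right)} = -3$
$Z{\left(V \right)} = 2 V$ ($Z{\left(V \right)} = V 2 = 2 V$)
$\left(M{\left(-3,9 \right)} + Z{\left(p{\left(C{\left(2 \right)} \right)} \right)}\right) 30 = \left(-3 + 2 \left(-3\right)\right) 30 = \left(-3 - 6\right) 30 = \left(-9\right) 30 = -270$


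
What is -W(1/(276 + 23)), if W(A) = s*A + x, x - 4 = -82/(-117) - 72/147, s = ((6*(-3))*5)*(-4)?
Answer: -714026/131859 ≈ -5.4151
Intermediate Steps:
s = 360 (s = -18*5*(-4) = -90*(-4) = 360)
x = 24142/5733 (x = 4 + (-82/(-117) - 72/147) = 4 + (-82*(-1/117) - 72*1/147) = 4 + (82/117 - 24/49) = 4 + 1210/5733 = 24142/5733 ≈ 4.2111)
W(A) = 24142/5733 + 360*A (W(A) = 360*A + 24142/5733 = 24142/5733 + 360*A)
-W(1/(276 + 23)) = -(24142/5733 + 360/(276 + 23)) = -(24142/5733 + 360/299) = -1*714026/131859 = -714026/131859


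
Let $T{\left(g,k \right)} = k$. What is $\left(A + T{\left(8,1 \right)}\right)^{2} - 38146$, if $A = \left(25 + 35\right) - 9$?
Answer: $-35442$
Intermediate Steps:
$A = 51$ ($A = 60 - 9 = 51$)
$\left(A + T{\left(8,1 \right)}\right)^{2} - 38146 = \left(51 + 1\right)^{2} - 38146 = 52^{2} - 38146 = 2704 - 38146 = -35442$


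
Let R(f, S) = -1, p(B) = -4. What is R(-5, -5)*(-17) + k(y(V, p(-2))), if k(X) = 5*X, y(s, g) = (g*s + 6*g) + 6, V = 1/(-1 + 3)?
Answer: -83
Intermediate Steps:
V = 1/2 ≈ 0.50000
y(s, g) = 6 + 6*g + g*s (y(s, g) = (6*g + g*s) + 6 = 6 + 6*g + g*s)
R(-5, -5)*(-17) + k(y(V, p(-2))) = -1*(-17) + 5*(6 + 6*(-4) - 4*1/2) = 17 + 5*(6 - 24 - 2) = 17 + 5*(-20) = 17 - 100 = -83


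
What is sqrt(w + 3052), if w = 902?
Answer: sqrt(3954) ≈ 62.881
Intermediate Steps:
sqrt(w + 3052) = sqrt(902 + 3052) = sqrt(3954)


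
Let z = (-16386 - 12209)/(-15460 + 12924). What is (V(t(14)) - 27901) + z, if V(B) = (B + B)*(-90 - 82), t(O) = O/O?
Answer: -71600725/2536 ≈ -28234.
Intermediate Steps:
t(O) = 1
V(B) = -344*B (V(B) = (2*B)*(-172) = -344*B)
z = 28595/2536 (z = -28595/(-2536) = -28595*(-1/2536) = 28595/2536 ≈ 11.276)
(V(t(14)) - 27901) + z = (-344*1 - 27901) + 28595/2536 = (-344 - 27901) + 28595/2536 = -28245 + 28595/2536 = -71600725/2536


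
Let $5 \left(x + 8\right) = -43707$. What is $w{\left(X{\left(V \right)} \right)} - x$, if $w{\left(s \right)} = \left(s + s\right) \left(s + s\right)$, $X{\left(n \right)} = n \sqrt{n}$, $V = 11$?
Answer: $\frac{70367}{5} \approx 14073.0$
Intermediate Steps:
$X{\left(n \right)} = n^{\frac{3}{2}}$
$x = - \frac{43747}{5}$ ($x = -8 + \frac{1}{5} \left(-43707\right) = -8 - \frac{43707}{5} = - \frac{43747}{5} \approx -8749.4$)
$w{\left(s \right)} = 4 s^{2}$ ($w{\left(s \right)} = 2 s 2 s = 4 s^{2}$)
$w{\left(X{\left(V \right)} \right)} - x = 4 \left(11^{\frac{3}{2}}\right)^{2} - - \frac{43747}{5} = 4 \left(11 \sqrt{11}\right)^{2} + \frac{43747}{5} = 4 \cdot 1331 + \frac{43747}{5} = 5324 + \frac{43747}{5} = \frac{70367}{5}$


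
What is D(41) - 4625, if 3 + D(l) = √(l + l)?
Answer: -4628 + √82 ≈ -4618.9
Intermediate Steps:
D(l) = -3 + √2*√l (D(l) = -3 + √(l + l) = -3 + √(2*l) = -3 + √2*√l)
D(41) - 4625 = (-3 + √2*√41) - 4625 = (-3 + √82) - 4625 = -4628 + √82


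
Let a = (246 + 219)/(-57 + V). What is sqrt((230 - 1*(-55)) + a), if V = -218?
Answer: 7*sqrt(17490)/55 ≈ 16.832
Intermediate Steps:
a = -93/55 (a = (246 + 219)/(-57 - 218) = 465/(-275) = 465*(-1/275) = -93/55 ≈ -1.6909)
sqrt((230 - 1*(-55)) + a) = sqrt((230 - 1*(-55)) - 93/55) = sqrt((230 + 55) - 93/55) = sqrt(285 - 93/55) = sqrt(15582/55) = 7*sqrt(17490)/55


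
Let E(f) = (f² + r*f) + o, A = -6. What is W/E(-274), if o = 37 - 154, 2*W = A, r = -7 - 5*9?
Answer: -3/89207 ≈ -3.3630e-5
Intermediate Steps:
r = -52 (r = -7 - 45 = -52)
W = -3 (W = (½)*(-6) = -3)
o = -117
E(f) = -117 + f² - 52*f (E(f) = (f² - 52*f) - 117 = -117 + f² - 52*f)
W/E(-274) = -3/(-117 + (-274)² - 52*(-274)) = -3/(-117 + 75076 + 14248) = -3/89207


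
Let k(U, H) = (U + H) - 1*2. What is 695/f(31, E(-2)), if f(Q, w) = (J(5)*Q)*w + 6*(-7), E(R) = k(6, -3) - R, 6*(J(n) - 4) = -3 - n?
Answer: 695/206 ≈ 3.3738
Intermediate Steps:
k(U, H) = -2 + H + U (k(U, H) = (H + U) - 2 = -2 + H + U)
J(n) = 7/2 - n/6 (J(n) = 4 + (-3 - n)/6 = 4 + (-½ - n/6) = 7/2 - n/6)
E(R) = 1 - R (E(R) = (-2 - 3 + 6) - R = 1 - R)
f(Q, w) = -42 + 8*Q*w/3 (f(Q, w) = ((7/2 - ⅙*5)*Q)*w + 6*(-7) = ((7/2 - ⅚)*Q)*w - 42 = (8*Q/3)*w - 42 = 8*Q*w/3 - 42 = -42 + 8*Q*w/3)
695/f(31, E(-2)) = 695/(-42 + (8/3)*31*(1 - 1*(-2))) = 695/(-42 + (8/3)*31*(1 + 2)) = 695/(-42 + (8/3)*31*3) = 695/(-42 + 248) = 695/206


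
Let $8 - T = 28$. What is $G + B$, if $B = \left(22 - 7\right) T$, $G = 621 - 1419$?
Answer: $-1098$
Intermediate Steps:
$T = -20$ ($T = 8 - 28 = -20$)
$G = -798$
$B = -300$ ($B = \left(22 - 7\right) \left(-20\right) = 15 \left(-20\right) = -300$)
$G + B = -798 - 300 = -1098$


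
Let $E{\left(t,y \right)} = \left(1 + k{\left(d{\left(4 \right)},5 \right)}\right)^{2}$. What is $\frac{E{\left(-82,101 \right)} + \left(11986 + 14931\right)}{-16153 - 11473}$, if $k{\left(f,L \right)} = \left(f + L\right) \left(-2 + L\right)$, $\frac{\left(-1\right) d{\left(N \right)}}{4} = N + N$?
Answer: $- \frac{33317}{27626} \approx -1.206$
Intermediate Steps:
$d{\left(N \right)} = - 8 N$ ($d{\left(N \right)} = - 4 \left(N + N\right) = - 4 \cdot 2 N = - 8 N$)
$k{\left(f,L \right)} = \left(-2 + L\right) \left(L + f\right)$ ($k{\left(f,L \right)} = \left(L + f\right) \left(-2 + L\right) = \left(-2 + L\right) \left(L + f\right)$)
$E{\left(t,y \right)} = 6400$ ($E{\left(t,y \right)} = \left(1 + \left(5^{2} - 10 - 2 \left(\left(-8\right) 4\right) + 5 \left(\left(-8\right) 4\right)\right)\right)^{2} = \left(1 + \left(25 - 10 - -64 + 5 \left(-32\right)\right)\right)^{2} = \left(1 + \left(25 - 10 + 64 - 160\right)\right)^{2} = \left(1 - 81\right)^{2} = \left(-80\right)^{2} = 6400$)
$\frac{E{\left(-82,101 \right)} + \left(11986 + 14931\right)}{-16153 - 11473} = \frac{6400 + \left(11986 + 14931\right)}{-16153 - 11473} = \frac{6400 + 26917}{-27626} = 33317 \left(- \frac{1}{27626}\right) = - \frac{33317}{27626}$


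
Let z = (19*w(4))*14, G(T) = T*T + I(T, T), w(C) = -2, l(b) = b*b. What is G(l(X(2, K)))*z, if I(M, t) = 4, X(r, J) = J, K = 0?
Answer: -2128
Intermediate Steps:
l(b) = b²
G(T) = 4 + T² (G(T) = T*T + 4 = T² + 4 = 4 + T²)
z = -532 (z = (19*(-2))*14 = -38*14 = -532)
G(l(X(2, K)))*z = (4 + (0²)²)*(-532) = (4 + 0²)*(-532) = (4 + 0)*(-532) = 4*(-532) = -2128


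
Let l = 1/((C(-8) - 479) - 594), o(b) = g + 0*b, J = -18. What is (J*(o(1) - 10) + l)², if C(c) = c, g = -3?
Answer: 63985220209/1168561 ≈ 54756.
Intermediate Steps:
o(b) = -3 (o(b) = -3 + 0*b = -3 + 0 = -3)
l = -1/1081 (l = 1/((-8 - 479) - 594) = 1/(-487 - 594) = 1/(-1081) = -1/1081 ≈ -0.00092507)
(J*(o(1) - 10) + l)² = (-18*(-3 - 10) - 1/1081)² = (-18*(-13) - 1/1081)² = (234 - 1/1081)² = (252953/1081)² = 63985220209/1168561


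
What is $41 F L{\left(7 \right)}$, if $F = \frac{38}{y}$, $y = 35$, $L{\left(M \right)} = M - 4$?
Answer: $\frac{4674}{35} \approx 133.54$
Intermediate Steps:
$L{\left(M \right)} = -4 + M$ ($L{\left(M \right)} = M - 4 = -4 + M$)
$F = \frac{38}{35} \approx 1.0857$
$41 F L{\left(7 \right)} = 41 \cdot \frac{38}{35} \left(-4 + 7\right) = \frac{1558}{35} \cdot 3 = \frac{4674}{35}$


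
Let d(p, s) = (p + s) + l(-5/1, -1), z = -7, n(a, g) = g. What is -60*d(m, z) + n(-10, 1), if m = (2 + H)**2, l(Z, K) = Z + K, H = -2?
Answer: 781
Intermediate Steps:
l(Z, K) = K + Z
m = 0 (m = (2 - 2)**2 = 0**2 = 0)
d(p, s) = -6 + p + s (d(p, s) = (p + s) + (-1 - 5/1) = (p + s) + (-1 - 5*1) = (p + s) + (-1 - 5) = (p + s) - 6 = -6 + p + s)
-60*d(m, z) + n(-10, 1) = -60*(-6 + 0 - 7) + 1 = -60*(-13) + 1 = 780 + 1 = 781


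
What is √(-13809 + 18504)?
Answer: √4695 ≈ 68.520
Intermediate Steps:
√(-13809 + 18504) = √4695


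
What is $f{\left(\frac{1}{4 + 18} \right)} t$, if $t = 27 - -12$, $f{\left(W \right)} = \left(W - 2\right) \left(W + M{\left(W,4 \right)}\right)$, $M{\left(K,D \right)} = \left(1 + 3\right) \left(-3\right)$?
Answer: $\frac{441051}{484} \approx 911.26$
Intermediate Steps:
$M{\left(K,D \right)} = -12$ ($M{\left(K,D \right)} = 4 \left(-3\right) = -12$)
$f{\left(W \right)} = \left(-12 + W\right) \left(-2 + W\right)$ ($f{\left(W \right)} = \left(W - 2\right) \left(W - 12\right) = \left(-2 + W\right) \left(-12 + W\right) = \left(-12 + W\right) \left(-2 + W\right)$)
$t = 39$ ($t = 27 + 12 = 39$)
$f{\left(\frac{1}{4 + 18} \right)} t = \left(24 + \left(\frac{1}{4 + 18}\right)^{2} - \frac{14}{4 + 18}\right) 39 = \left(24 + \left(\frac{1}{22}\right)^{2} - \frac{14}{22}\right) 39 = \left(24 + \left(\frac{1}{22}\right)^{2} - \frac{7}{11}\right) 39 = \left(24 + \frac{1}{484} - \frac{7}{11}\right) 39 = \frac{11309}{484} \cdot 39 = \frac{441051}{484}$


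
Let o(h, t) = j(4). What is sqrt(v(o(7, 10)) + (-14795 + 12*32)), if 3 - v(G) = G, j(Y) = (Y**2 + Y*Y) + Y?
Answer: 2*I*sqrt(3611) ≈ 120.18*I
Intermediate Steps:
j(Y) = Y + 2*Y**2 (j(Y) = (Y**2 + Y**2) + Y = 2*Y**2 + Y = Y + 2*Y**2)
o(h, t) = 36 (o(h, t) = 4*(1 + 2*4) = 4*(1 + 8) = 4*9 = 36)
v(G) = 3 - G
sqrt(v(o(7, 10)) + (-14795 + 12*32)) = sqrt((3 - 1*36) + (-14795 + 12*32)) = sqrt((3 - 36) + (-14795 + 384)) = sqrt(-33 - 14411) = sqrt(-14444) = 2*I*sqrt(3611)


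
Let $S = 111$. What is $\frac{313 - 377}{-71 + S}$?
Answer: $- \frac{8}{5} \approx -1.6$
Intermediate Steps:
$\frac{313 - 377}{-71 + S} = \frac{313 - 377}{-71 + 111} = - \frac{64}{40} = \left(-64\right) \frac{1}{40} = - \frac{8}{5}$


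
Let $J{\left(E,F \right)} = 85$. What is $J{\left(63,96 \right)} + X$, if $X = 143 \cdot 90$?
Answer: $12955$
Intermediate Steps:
$X = 12870$
$J{\left(63,96 \right)} + X = 85 + 12870 = 12955$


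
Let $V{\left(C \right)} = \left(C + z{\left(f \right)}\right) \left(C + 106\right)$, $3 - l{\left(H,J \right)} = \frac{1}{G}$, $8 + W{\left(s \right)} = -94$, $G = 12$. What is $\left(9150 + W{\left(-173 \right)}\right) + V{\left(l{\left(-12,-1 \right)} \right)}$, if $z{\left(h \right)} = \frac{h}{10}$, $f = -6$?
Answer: $\frac{6696233}{720} \approx 9300.3$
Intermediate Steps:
$W{\left(s \right)} = -102$ ($W{\left(s \right)} = -8 - 94 = -102$)
$l{\left(H,J \right)} = \frac{35}{12}$ ($l{\left(H,J \right)} = 3 - \frac{1}{12} = \frac{35}{12}$)
$z{\left(h \right)} = \frac{h}{10}$ ($z{\left(h \right)} = h \frac{1}{10} = \frac{h}{10}$)
$V{\left(C \right)} = \left(106 + C\right) \left(- \frac{3}{5} + C\right)$ ($V{\left(C \right)} = \left(C + \frac{1}{10} \left(-6\right)\right) \left(C + 106\right) = \left(C - \frac{3}{5}\right) \left(106 + C\right) = \left(- \frac{3}{5} + C\right) \left(106 + C\right) = \left(106 + C\right) \left(- \frac{3}{5} + C\right)$)
$\left(9150 + W{\left(-173 \right)}\right) + V{\left(l{\left(-12,-1 \right)} \right)} = \left(9150 - 102\right) + \left(- \frac{318}{5} + \left(\frac{35}{12}\right)^{2} + \frac{527}{5} \cdot \frac{35}{12}\right) = 9048 + \left(- \frac{318}{5} + \frac{1225}{144} + \frac{3689}{12}\right) = 9048 + \frac{181673}{720} = \frac{6696233}{720}$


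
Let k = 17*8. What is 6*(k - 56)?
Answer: 480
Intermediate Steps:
k = 136
6*(k - 56) = 6*(136 - 56) = 6*80 = 480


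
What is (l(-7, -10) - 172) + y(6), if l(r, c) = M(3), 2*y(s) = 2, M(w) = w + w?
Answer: -165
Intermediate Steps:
M(w) = 2*w
y(s) = 1 (y(s) = (½)*2 = 1)
l(r, c) = 6 (l(r, c) = 2*3 = 6)
(l(-7, -10) - 172) + y(6) = (6 - 172) + 1 = -166 + 1 = -165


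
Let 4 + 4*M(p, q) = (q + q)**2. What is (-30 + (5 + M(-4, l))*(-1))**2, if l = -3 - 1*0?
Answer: 1849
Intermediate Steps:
l = -3 (l = -3 + 0 = -3)
M(p, q) = -1 + q**2 (M(p, q) = -1 + (q + q)**2/4 = -1 + (2*q)**2/4 = -1 + (4*q**2)/4 = -1 + q**2)
(-30 + (5 + M(-4, l))*(-1))**2 = (-30 + (5 + (-1 + (-3)**2))*(-1))**2 = (-30 + (5 + (-1 + 9))*(-1))**2 = (-30 + (5 + 8)*(-1))**2 = (-30 + 13*(-1))**2 = (-30 - 13)**2 = (-43)**2 = 1849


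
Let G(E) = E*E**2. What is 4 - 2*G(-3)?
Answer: 58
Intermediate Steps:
G(E) = E**3
4 - 2*G(-3) = 4 - 2*(-3)**3 = 4 - 2*(-27) = 4 + 54 = 58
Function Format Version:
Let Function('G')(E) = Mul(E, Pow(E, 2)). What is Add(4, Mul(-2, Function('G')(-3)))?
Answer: 58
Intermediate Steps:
Function('G')(E) = Pow(E, 3)
Add(4, Mul(-2, Function('G')(-3))) = Add(4, Mul(-2, Pow(-3, 3))) = Add(4, Mul(-2, -27)) = Add(4, 54) = 58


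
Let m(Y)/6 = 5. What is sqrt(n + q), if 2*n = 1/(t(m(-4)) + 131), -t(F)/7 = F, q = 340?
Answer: sqrt(8487602)/158 ≈ 18.439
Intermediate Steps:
m(Y) = 30 (m(Y) = 6*5 = 30)
t(F) = -7*F
n = -1/158 (n = 1/(2*(-7*30 + 131)) = 1/(2*(-210 + 131)) = (1/2)/(-79) = (1/2)*(-1/79) = -1/158 ≈ -0.0063291)
sqrt(n + q) = sqrt(-1/158 + 340) = sqrt(53719/158) = sqrt(8487602)/158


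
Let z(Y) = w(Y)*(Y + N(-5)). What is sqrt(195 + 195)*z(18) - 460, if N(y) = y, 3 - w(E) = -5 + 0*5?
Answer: -460 + 104*sqrt(390) ≈ 1593.8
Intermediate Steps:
w(E) = 8 (w(E) = 3 - (-5 + 0*5) = 3 - (-5 + 0) = 3 - 1*(-5) = 3 + 5 = 8)
z(Y) = -40 + 8*Y (z(Y) = 8*(Y - 5) = 8*(-5 + Y) = -40 + 8*Y)
sqrt(195 + 195)*z(18) - 460 = sqrt(195 + 195)*(-40 + 8*18) - 460 = sqrt(390)*(-40 + 144) - 460 = sqrt(390)*104 - 460 = 104*sqrt(390) - 460 = -460 + 104*sqrt(390)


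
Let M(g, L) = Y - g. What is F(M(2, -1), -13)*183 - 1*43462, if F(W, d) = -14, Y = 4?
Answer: -46024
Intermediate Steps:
M(g, L) = 4 - g
F(M(2, -1), -13)*183 - 1*43462 = -14*183 - 1*43462 = -2562 - 43462 = -46024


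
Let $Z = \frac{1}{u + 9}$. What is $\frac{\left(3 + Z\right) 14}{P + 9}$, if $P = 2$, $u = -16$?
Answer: $\frac{40}{11} \approx 3.6364$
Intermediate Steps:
$Z = - \frac{1}{7}$ ($Z = \frac{1}{-16 + 9} = \frac{1}{-7} = - \frac{1}{7} \approx -0.14286$)
$\frac{\left(3 + Z\right) 14}{P + 9} = \frac{\left(3 - \frac{1}{7}\right) 14}{2 + 9} = \frac{\frac{20}{7} \cdot 14}{11} = \frac{1}{11} \cdot 40 = \frac{40}{11}$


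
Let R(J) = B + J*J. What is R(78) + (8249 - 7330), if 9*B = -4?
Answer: 63023/9 ≈ 7002.6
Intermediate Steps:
B = -4/9 (B = (⅑)*(-4) = -4/9 ≈ -0.44444)
R(J) = -4/9 + J² (R(J) = -4/9 + J*J = -4/9 + J²)
R(78) + (8249 - 7330) = (-4/9 + 78²) + (8249 - 7330) = (-4/9 + 6084) + 919 = 54752/9 + 919 = 63023/9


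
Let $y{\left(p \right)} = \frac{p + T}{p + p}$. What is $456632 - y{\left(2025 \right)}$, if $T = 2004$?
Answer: $\frac{616451857}{1350} \approx 4.5663 \cdot 10^{5}$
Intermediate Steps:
$y{\left(p \right)} = \frac{2004 + p}{2 p}$ ($y{\left(p \right)} = \frac{p + 2004}{p + p} = \frac{2004 + p}{2 p}$)
$456632 - y{\left(2025 \right)} = 456632 - \frac{2004 + 2025}{2 \cdot 2025} = 456632 - \frac{1}{2} \cdot \frac{1}{2025} \cdot 4029 = 456632 - \frac{1343}{1350} = \frac{616451857}{1350}$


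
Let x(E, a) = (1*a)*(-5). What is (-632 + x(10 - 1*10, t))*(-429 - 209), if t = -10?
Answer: 371316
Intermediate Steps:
x(E, a) = -5*a (x(E, a) = a*(-5) = -5*a)
(-632 + x(10 - 1*10, t))*(-429 - 209) = (-632 - 5*(-10))*(-429 - 209) = (-632 + 50)*(-638) = -582*(-638) = 371316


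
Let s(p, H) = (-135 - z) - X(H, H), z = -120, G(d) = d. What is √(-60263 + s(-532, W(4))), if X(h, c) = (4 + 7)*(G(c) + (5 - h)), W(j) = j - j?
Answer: 13*I*√357 ≈ 245.63*I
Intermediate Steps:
W(j) = 0
X(h, c) = 55 - 11*h + 11*c (X(h, c) = (4 + 7)*(c + (5 - h)) = 11*(5 + c - h) = 55 - 11*h + 11*c)
s(p, H) = -70 (s(p, H) = (-135 - 1*(-120)) - (55 - 11*H + 11*H) = (-135 + 120) - 1*55 = -15 - 55 = -70)
√(-60263 + s(-532, W(4))) = √(-60263 - 70) = √(-60333) = 13*I*√357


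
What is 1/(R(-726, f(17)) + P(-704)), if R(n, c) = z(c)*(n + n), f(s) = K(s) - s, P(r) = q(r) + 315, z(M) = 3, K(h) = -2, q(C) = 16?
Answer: -1/4025 ≈ -0.00024845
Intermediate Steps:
P(r) = 331 (P(r) = 16 + 315 = 331)
f(s) = -2 - s
R(n, c) = 6*n (R(n, c) = 3*(n + n) = 3*(2*n) = 6*n)
1/(R(-726, f(17)) + P(-704)) = 1/(6*(-726) + 331) = 1/(-4356 + 331) = 1/(-4025) = -1/4025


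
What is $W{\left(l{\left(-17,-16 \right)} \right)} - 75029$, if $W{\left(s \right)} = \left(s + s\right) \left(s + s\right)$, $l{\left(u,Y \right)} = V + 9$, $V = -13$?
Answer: $-74965$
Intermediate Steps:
$l{\left(u,Y \right)} = -4$ ($l{\left(u,Y \right)} = -13 + 9 = -4$)
$W{\left(s \right)} = 4 s^{2}$ ($W{\left(s \right)} = 2 s 2 s = 4 s^{2}$)
$W{\left(l{\left(-17,-16 \right)} \right)} - 75029 = 4 \left(-4\right)^{2} - 75029 = 4 \cdot 16 - 75029 = 64 - 75029 = -74965$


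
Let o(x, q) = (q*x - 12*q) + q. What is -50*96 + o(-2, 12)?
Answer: -4956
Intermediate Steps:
o(x, q) = -11*q + q*x (o(x, q) = (-12*q + q*x) + q = -11*q + q*x)
-50*96 + o(-2, 12) = -50*96 + 12*(-11 - 2) = -4800 + 12*(-13) = -4800 - 156 = -4956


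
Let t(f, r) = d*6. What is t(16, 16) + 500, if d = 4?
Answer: 524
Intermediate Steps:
t(f, r) = 24 (t(f, r) = 4*6 = 24)
t(16, 16) + 500 = 24 + 500 = 524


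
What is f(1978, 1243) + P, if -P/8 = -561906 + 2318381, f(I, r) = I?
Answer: -14049822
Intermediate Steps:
P = -14051800 (P = -8*(-561906 + 2318381) = -8*1756475 = -14051800)
f(1978, 1243) + P = 1978 - 14051800 = -14049822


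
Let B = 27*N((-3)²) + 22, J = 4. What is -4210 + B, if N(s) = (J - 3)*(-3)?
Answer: -4269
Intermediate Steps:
N(s) = -3 (N(s) = (4 - 3)*(-3) = 1*(-3) = -3)
B = -59 (B = 27*(-3) + 22 = -81 + 22 = -59)
-4210 + B = -4210 - 59 = -4269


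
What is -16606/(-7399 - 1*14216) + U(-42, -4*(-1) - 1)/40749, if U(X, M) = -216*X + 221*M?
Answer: 295699973/293596545 ≈ 1.0072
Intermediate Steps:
-16606/(-7399 - 1*14216) + U(-42, -4*(-1) - 1)/40749 = -16606/(-7399 - 1*14216) + (-216*(-42) + 221*(-4*(-1) - 1))/40749 = -16606/(-7399 - 14216) + (9072 + 221*(4 - 1))*(1/40749) = -16606/(-21615) + (9072 + 221*3)*(1/40749) = -16606*(-1/21615) + (9072 + 663)*(1/40749) = 16606/21615 + 9735*(1/40749) = 16606/21615 + 3245/13583 = 295699973/293596545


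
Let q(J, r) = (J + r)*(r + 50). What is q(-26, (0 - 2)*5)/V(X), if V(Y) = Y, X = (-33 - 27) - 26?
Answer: 720/43 ≈ 16.744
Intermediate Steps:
X = -86 (X = -60 - 26 = -86)
q(J, r) = (50 + r)*(J + r) (q(J, r) = (J + r)*(50 + r) = (50 + r)*(J + r))
q(-26, (0 - 2)*5)/V(X) = (((0 - 2)*5)**2 + 50*(-26) + 50*((0 - 2)*5) - 26*(0 - 2)*5)/(-86) = ((-2*5)**2 - 1300 + 50*(-2*5) - (-52)*5)*(-1/86) = ((-10)**2 - 1300 + 50*(-10) - 26*(-10))*(-1/86) = (100 - 1300 - 500 + 260)*(-1/86) = -1440*(-1/86) = 720/43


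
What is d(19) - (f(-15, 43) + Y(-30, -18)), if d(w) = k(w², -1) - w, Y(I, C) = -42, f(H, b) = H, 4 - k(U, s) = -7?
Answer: 49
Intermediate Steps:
k(U, s) = 11 (k(U, s) = 4 - 1*(-7) = 4 + 7 = 11)
d(w) = 11 - w
d(19) - (f(-15, 43) + Y(-30, -18)) = (11 - 1*19) - (-15 - 42) = (11 - 19) - 1*(-57) = -8 + 57 = 49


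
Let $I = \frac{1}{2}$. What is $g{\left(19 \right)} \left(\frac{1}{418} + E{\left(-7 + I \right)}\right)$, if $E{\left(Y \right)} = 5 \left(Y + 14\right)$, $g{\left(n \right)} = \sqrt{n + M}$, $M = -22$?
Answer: $\frac{7838 i \sqrt{3}}{209} \approx 64.956 i$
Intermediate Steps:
$I = \frac{1}{2} \approx 0.5$
$g{\left(n \right)} = \sqrt{-22 + n}$ ($g{\left(n \right)} = \sqrt{n - 22} = \sqrt{-22 + n}$)
$E{\left(Y \right)} = 70 + 5 Y$ ($E{\left(Y \right)} = 5 \left(14 + Y\right) = 70 + 5 Y$)
$g{\left(19 \right)} \left(\frac{1}{418} + E{\left(-7 + I \right)}\right) = \sqrt{-22 + 19} \left(\frac{1}{418} + \left(70 + 5 \left(-7 + \frac{1}{2}\right)\right)\right) = \sqrt{-3} \left(\frac{1}{418} + \left(70 + 5 \left(- \frac{13}{2}\right)\right)\right) = i \sqrt{3} \left(\frac{1}{418} + \left(70 - \frac{65}{2}\right)\right) = i \sqrt{3} \left(\frac{1}{418} + \frac{75}{2}\right) = i \sqrt{3} \cdot \frac{7838}{209} = \frac{7838 i \sqrt{3}}{209}$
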